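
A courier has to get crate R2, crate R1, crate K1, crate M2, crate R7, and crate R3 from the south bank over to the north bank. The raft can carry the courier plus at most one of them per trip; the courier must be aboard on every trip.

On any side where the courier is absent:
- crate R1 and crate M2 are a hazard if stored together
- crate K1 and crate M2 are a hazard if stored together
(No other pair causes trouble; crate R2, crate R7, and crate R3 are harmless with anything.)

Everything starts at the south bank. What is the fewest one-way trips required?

Counting alone: the courier can take at most 1 across per trip to the north bank, so moving all 6 needs at least 6 loaded trips out, with a return between consecutive ones — at least 11 crossings.
The safety rule pushes this higher. Following every safe sequence of crossings, the most of the 6 that can be at the north bank as the raft arrives there on crossing 11 is 5 — never all 6.
So no plan with fewer than 13 crossings exists, and this one achieves 13:
1. Courier goes to the north bank with crate M2.
2. Courier goes back to the south bank alone.
3. Courier goes to the north bank with crate R2.
4. Courier goes back to the south bank alone.
5. Courier goes to the north bank with crate R1.
6. Courier goes back to the south bank with crate M2.
7. Courier goes to the north bank with crate K1.
8. Courier goes back to the south bank alone.
9. Courier goes to the north bank with crate R7.
10. Courier goes back to the south bank alone.
11. Courier goes to the north bank with crate R3.
12. Courier goes back to the south bank alone.
13. Courier goes to the north bank with crate M2.

13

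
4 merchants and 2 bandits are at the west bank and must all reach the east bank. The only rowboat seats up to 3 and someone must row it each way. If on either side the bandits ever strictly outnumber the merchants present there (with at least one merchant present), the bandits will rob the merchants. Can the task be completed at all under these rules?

1. 2 bandits → the east bank.  (the west bank: 4M 0B; the east bank: 0M 2B)
2. 1 bandit ← the west bank.  (the west bank: 4M 1B; the east bank: 0M 1B)
3. 2 merchants and 1 bandit → the east bank.  (the west bank: 2M 0B; the east bank: 2M 2B)
4. 1 bandit ← the west bank.  (the west bank: 2M 1B; the east bank: 2M 1B)
5. 2 merchants and 1 bandit → the east bank.  (the west bank: 0M 0B; the east bank: 4M 2B)

Yes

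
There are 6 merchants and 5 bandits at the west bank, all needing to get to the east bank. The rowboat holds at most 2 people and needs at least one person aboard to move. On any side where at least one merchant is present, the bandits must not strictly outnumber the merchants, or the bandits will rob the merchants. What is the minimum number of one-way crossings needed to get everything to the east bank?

Counting alone: each trip to the east bank takes at most 2 across and each return brings at least 1 back, so after t trips out (and t−1 returns) at most 2t − (t−1) of the 11 are across; that first reaches 11 at t = 10, so at least 19 crossings are needed.
The plan below uses exactly 19 crossings, so it is optimal:
1. 2 bandits → the east bank.  (the west bank: 6M 3B; the east bank: 0M 2B)
2. 1 bandit ← the west bank.  (the west bank: 6M 4B; the east bank: 0M 1B)
3. 2 bandits → the east bank.  (the west bank: 6M 2B; the east bank: 0M 3B)
4. 1 bandit ← the west bank.  (the west bank: 6M 3B; the east bank: 0M 2B)
5. 2 merchants → the east bank.  (the west bank: 4M 3B; the east bank: 2M 2B)
6. 1 bandit ← the west bank.  (the west bank: 4M 4B; the east bank: 2M 1B)
7. 1 merchant and 1 bandit → the east bank.  (the west bank: 3M 3B; the east bank: 3M 2B)
8. 1 merchant ← the west bank.  (the west bank: 4M 3B; the east bank: 2M 2B)
9. 1 merchant and 1 bandit → the east bank.  (the west bank: 3M 2B; the east bank: 3M 3B)
10. 1 bandit ← the west bank.  (the west bank: 3M 3B; the east bank: 3M 2B)
11. 1 merchant and 1 bandit → the east bank.  (the west bank: 2M 2B; the east bank: 4M 3B)
12. 1 merchant ← the west bank.  (the west bank: 3M 2B; the east bank: 3M 3B)
13. 1 merchant and 1 bandit → the east bank.  (the west bank: 2M 1B; the east bank: 4M 4B)
14. 1 bandit ← the west bank.  (the west bank: 2M 2B; the east bank: 4M 3B)
15. 1 merchant and 1 bandit → the east bank.  (the west bank: 1M 1B; the east bank: 5M 4B)
16. 1 merchant ← the west bank.  (the west bank: 2M 1B; the east bank: 4M 4B)
17. 1 merchant and 1 bandit → the east bank.  (the west bank: 1M 0B; the east bank: 5M 5B)
18. 1 bandit ← the west bank.  (the west bank: 1M 1B; the east bank: 5M 4B)
19. 1 merchant and 1 bandit → the east bank.  (the west bank: 0M 0B; the east bank: 6M 5B)

19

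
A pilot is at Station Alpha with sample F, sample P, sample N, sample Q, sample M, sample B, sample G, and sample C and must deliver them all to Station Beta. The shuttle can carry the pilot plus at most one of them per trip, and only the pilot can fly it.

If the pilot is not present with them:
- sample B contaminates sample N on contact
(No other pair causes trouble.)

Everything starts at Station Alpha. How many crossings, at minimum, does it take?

Counting alone: the pilot can take at most 1 across per trip to Station Beta, so moving all 8 needs at least 8 loaded trips out, with a return between consecutive ones — at least 15 crossings.
The plan below uses exactly 15 crossings, so it is optimal:
1. Pilot goes to Station Beta with sample N.  [Station Alpha: sample B, sample C, sample F, sample G, sample M, sample P, sample Q | Station Beta: sample N]
2. Pilot goes back to Station Alpha alone.  [Station Alpha: sample B, sample C, sample F, sample G, sample M, sample P, sample Q | Station Beta: sample N]
3. Pilot goes to Station Beta with sample F.  [Station Alpha: sample B, sample C, sample G, sample M, sample P, sample Q | Station Beta: sample F, sample N]
4. Pilot goes back to Station Alpha alone.  [Station Alpha: sample B, sample C, sample G, sample M, sample P, sample Q | Station Beta: sample F, sample N]
5. Pilot goes to Station Beta with sample P.  [Station Alpha: sample B, sample C, sample G, sample M, sample Q | Station Beta: sample F, sample N, sample P]
6. Pilot goes back to Station Alpha alone.  [Station Alpha: sample B, sample C, sample G, sample M, sample Q | Station Beta: sample F, sample N, sample P]
7. Pilot goes to Station Beta with sample Q.  [Station Alpha: sample B, sample C, sample G, sample M | Station Beta: sample F, sample N, sample P, sample Q]
8. Pilot goes back to Station Alpha alone.  [Station Alpha: sample B, sample C, sample G, sample M | Station Beta: sample F, sample N, sample P, sample Q]
9. Pilot goes to Station Beta with sample M.  [Station Alpha: sample B, sample C, sample G | Station Beta: sample F, sample M, sample N, sample P, sample Q]
10. Pilot goes back to Station Alpha alone.  [Station Alpha: sample B, sample C, sample G | Station Beta: sample F, sample M, sample N, sample P, sample Q]
11. Pilot goes to Station Beta with sample G.  [Station Alpha: sample B, sample C | Station Beta: sample F, sample G, sample M, sample N, sample P, sample Q]
12. Pilot goes back to Station Alpha alone.  [Station Alpha: sample B, sample C | Station Beta: sample F, sample G, sample M, sample N, sample P, sample Q]
13. Pilot goes to Station Beta with sample C.  [Station Alpha: sample B | Station Beta: sample C, sample F, sample G, sample M, sample N, sample P, sample Q]
14. Pilot goes back to Station Alpha alone.  [Station Alpha: sample B | Station Beta: sample C, sample F, sample G, sample M, sample N, sample P, sample Q]
15. Pilot goes to Station Beta with sample B.  [Station Alpha: — | Station Beta: sample B, sample C, sample F, sample G, sample M, sample N, sample P, sample Q]

15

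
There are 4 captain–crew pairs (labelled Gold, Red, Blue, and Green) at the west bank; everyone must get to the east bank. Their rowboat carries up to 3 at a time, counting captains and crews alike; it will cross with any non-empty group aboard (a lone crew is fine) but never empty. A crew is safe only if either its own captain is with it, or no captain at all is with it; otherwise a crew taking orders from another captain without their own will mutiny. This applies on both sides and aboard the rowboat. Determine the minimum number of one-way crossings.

9

Counting alone: each trip to the east bank takes at most 3 across and each return brings at least 1 back, so after t trips out (and t−1 returns) at most 3t − (t−1) of the 8 are across; that first reaches 8 at t = 4, so at least 7 crossings are needed.
The safety rule pushes this higher. Following every safe sequence of crossings, the most of the 8 that can be at the east bank as the rowboat arrives there on crossing 7 is 7 — never all 8.
So no plan with fewer than 9 crossings exists, and this one achieves 9:
1. captain Gold and crew Gold cross → the east bank.
2. captain Gold crosses ← the west bank.
3. captain Gold, captain Red, and crew Red cross → the east bank.
4. captain Gold and crew Gold cross ← the west bank.
5. captain Blue, captain Gold, and captain Green cross → the east bank.
6. crew Red crosses ← the west bank.
7. crew Gold and crew Red cross → the east bank.
8. crew Gold crosses ← the west bank.
9. crew Blue, crew Gold, and crew Green cross → the east bank.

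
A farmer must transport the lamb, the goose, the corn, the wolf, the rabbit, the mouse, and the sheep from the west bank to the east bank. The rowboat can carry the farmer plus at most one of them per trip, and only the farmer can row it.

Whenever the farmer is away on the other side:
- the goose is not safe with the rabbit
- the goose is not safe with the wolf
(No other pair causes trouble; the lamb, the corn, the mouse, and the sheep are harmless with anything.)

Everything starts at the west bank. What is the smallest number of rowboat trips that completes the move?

15

Counting alone: the farmer can take at most 1 across per trip to the east bank, so moving all 7 needs at least 7 loaded trips out, with a return between consecutive ones — at least 13 crossings.
The safety rule pushes this higher. Following every safe sequence of crossings, the most of the 7 that can be at the east bank as the rowboat arrives there on crossing 13 is 6 — never all 7.
So no plan with fewer than 15 crossings exists, and this one achieves 15:
1. Farmer goes to the east bank with the goose.  [the west bank: the corn, the lamb, the mouse, the rabbit, the sheep, the wolf | the east bank: the goose]
2. Farmer goes back to the west bank alone.  [the west bank: the corn, the lamb, the mouse, the rabbit, the sheep, the wolf | the east bank: the goose]
3. Farmer goes to the east bank with the lamb.  [the west bank: the corn, the mouse, the rabbit, the sheep, the wolf | the east bank: the goose, the lamb]
4. Farmer goes back to the west bank alone.  [the west bank: the corn, the mouse, the rabbit, the sheep, the wolf | the east bank: the goose, the lamb]
5. Farmer goes to the east bank with the corn.  [the west bank: the mouse, the rabbit, the sheep, the wolf | the east bank: the corn, the goose, the lamb]
6. Farmer goes back to the west bank alone.  [the west bank: the mouse, the rabbit, the sheep, the wolf | the east bank: the corn, the goose, the lamb]
7. Farmer goes to the east bank with the wolf.  [the west bank: the mouse, the rabbit, the sheep | the east bank: the corn, the goose, the lamb, the wolf]
8. Farmer goes back to the west bank with the goose.  [the west bank: the goose, the mouse, the rabbit, the sheep | the east bank: the corn, the lamb, the wolf]
9. Farmer goes to the east bank with the rabbit.  [the west bank: the goose, the mouse, the sheep | the east bank: the corn, the lamb, the rabbit, the wolf]
10. Farmer goes back to the west bank alone.  [the west bank: the goose, the mouse, the sheep | the east bank: the corn, the lamb, the rabbit, the wolf]
11. Farmer goes to the east bank with the mouse.  [the west bank: the goose, the sheep | the east bank: the corn, the lamb, the mouse, the rabbit, the wolf]
12. Farmer goes back to the west bank alone.  [the west bank: the goose, the sheep | the east bank: the corn, the lamb, the mouse, the rabbit, the wolf]
13. Farmer goes to the east bank with the sheep.  [the west bank: the goose | the east bank: the corn, the lamb, the mouse, the rabbit, the sheep, the wolf]
14. Farmer goes back to the west bank alone.  [the west bank: the goose | the east bank: the corn, the lamb, the mouse, the rabbit, the sheep, the wolf]
15. Farmer goes to the east bank with the goose.  [the west bank: — | the east bank: the corn, the goose, the lamb, the mouse, the rabbit, the sheep, the wolf]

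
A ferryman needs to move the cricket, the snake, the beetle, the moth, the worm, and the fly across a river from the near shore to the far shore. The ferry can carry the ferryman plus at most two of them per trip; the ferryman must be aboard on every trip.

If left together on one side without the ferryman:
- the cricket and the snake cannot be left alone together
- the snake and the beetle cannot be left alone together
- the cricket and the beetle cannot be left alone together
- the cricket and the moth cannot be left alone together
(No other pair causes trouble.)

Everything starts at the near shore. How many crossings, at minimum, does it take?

Counting alone: the ferryman can take at most 2 across per trip to the far shore, so moving all 6 needs at least 3 loaded trips out, with a return between consecutive ones — at least 5 crossings.
The safety rule pushes this higher. Following every safe sequence of crossings, the most of the 6 that can be at the far shore as the ferry arrives there on crossings 5, 7 is 4, 5 respectively — never all 6.
So no plan with fewer than 9 crossings exists, and this one achieves 9:
1. Ferryman goes to the far shore with the cricket and the snake.  [the near shore: the beetle, the fly, the moth, the worm | the far shore: the cricket, the snake]
2. Ferryman goes back to the near shore with the cricket.  [the near shore: the beetle, the cricket, the fly, the moth, the worm | the far shore: the snake]
3. Ferryman goes to the far shore with the cricket and the moth.  [the near shore: the beetle, the fly, the worm | the far shore: the cricket, the moth, the snake]
4. Ferryman goes back to the near shore with the cricket.  [the near shore: the beetle, the cricket, the fly, the worm | the far shore: the moth, the snake]
5. Ferryman goes to the far shore with the cricket and the worm.  [the near shore: the beetle, the fly | the far shore: the cricket, the moth, the snake, the worm]
6. Ferryman goes back to the near shore with the cricket.  [the near shore: the beetle, the cricket, the fly | the far shore: the moth, the snake, the worm]
7. Ferryman goes to the far shore with the cricket and the fly.  [the near shore: the beetle | the far shore: the cricket, the fly, the moth, the snake, the worm]
8. Ferryman goes back to the near shore with the cricket.  [the near shore: the beetle, the cricket | the far shore: the fly, the moth, the snake, the worm]
9. Ferryman goes to the far shore with the beetle and the cricket.  [the near shore: — | the far shore: the beetle, the cricket, the fly, the moth, the snake, the worm]

9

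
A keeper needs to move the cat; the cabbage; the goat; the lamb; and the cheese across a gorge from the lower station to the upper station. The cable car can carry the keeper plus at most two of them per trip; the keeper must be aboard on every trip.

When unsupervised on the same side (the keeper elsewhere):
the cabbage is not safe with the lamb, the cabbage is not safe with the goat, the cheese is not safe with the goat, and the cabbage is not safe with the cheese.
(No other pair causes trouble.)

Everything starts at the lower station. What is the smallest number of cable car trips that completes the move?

Counting alone: the keeper can take at most 2 across per trip to the upper station, so moving all 5 needs at least 3 loaded trips out, with a return between consecutive ones — at least 5 crossings.
The safety rule pushes this higher. Following every safe sequence of crossings, the most of the 5 that can be at the upper station as the cable car arrives there on crossing 5 is 4 — never all 5.
So no plan with fewer than 7 crossings exists, and this one achieves 7:
1. Keeper goes to the upper station with the cabbage and the goat.  [the lower station: the cat, the cheese, the lamb | the upper station: the cabbage, the goat]
2. Keeper goes back to the lower station with the cabbage.  [the lower station: the cabbage, the cat, the cheese, the lamb | the upper station: the goat]
3. Keeper goes to the upper station with the cabbage and the cat.  [the lower station: the cheese, the lamb | the upper station: the cabbage, the cat, the goat]
4. Keeper goes back to the lower station with the cabbage.  [the lower station: the cabbage, the cheese, the lamb | the upper station: the cat, the goat]
5. Keeper goes to the upper station with the cabbage and the lamb.  [the lower station: the cheese | the upper station: the cabbage, the cat, the goat, the lamb]
6. Keeper goes back to the lower station with the cabbage.  [the lower station: the cabbage, the cheese | the upper station: the cat, the goat, the lamb]
7. Keeper goes to the upper station with the cabbage and the cheese.  [the lower station: — | the upper station: the cabbage, the cat, the cheese, the goat, the lamb]

7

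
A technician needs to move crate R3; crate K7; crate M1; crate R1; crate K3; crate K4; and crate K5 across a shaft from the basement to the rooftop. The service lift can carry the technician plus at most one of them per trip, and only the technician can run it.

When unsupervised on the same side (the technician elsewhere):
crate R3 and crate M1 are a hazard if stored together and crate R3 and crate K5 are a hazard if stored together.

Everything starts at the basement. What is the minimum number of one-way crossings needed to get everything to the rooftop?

Counting alone: the technician can take at most 1 across per trip to the rooftop, so moving all 7 needs at least 7 loaded trips out, with a return between consecutive ones — at least 13 crossings.
The safety rule pushes this higher. Following every safe sequence of crossings, the most of the 7 that can be at the rooftop as the service lift arrives there on crossing 13 is 6 — never all 7.
So no plan with fewer than 15 crossings exists, and this one achieves 15:
1. Technician goes to the rooftop with crate R3.
2. Technician goes back to the basement alone.
3. Technician goes to the rooftop with crate K7.
4. Technician goes back to the basement alone.
5. Technician goes to the rooftop with crate M1.
6. Technician goes back to the basement with crate R3.
7. Technician goes to the rooftop with crate K5.
8. Technician goes back to the basement alone.
9. Technician goes to the rooftop with crate R1.
10. Technician goes back to the basement alone.
11. Technician goes to the rooftop with crate K3.
12. Technician goes back to the basement alone.
13. Technician goes to the rooftop with crate K4.
14. Technician goes back to the basement alone.
15. Technician goes to the rooftop with crate R3.

15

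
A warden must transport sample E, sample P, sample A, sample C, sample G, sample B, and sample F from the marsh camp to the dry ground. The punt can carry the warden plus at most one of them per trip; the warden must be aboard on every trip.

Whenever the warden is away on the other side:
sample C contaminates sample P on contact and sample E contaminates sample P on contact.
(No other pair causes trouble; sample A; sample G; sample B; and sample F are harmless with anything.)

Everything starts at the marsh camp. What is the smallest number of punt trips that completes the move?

Counting alone: the warden can take at most 1 across per trip to the dry ground, so moving all 7 needs at least 7 loaded trips out, with a return between consecutive ones — at least 13 crossings.
The safety rule pushes this higher. Following every safe sequence of crossings, the most of the 7 that can be at the dry ground as the punt arrives there on crossing 13 is 6 — never all 7.
So no plan with fewer than 15 crossings exists, and this one achieves 15:
1. Warden goes to the dry ground with sample P.  [the marsh camp: sample A, sample B, sample C, sample E, sample F, sample G | the dry ground: sample P]
2. Warden goes back to the marsh camp alone.  [the marsh camp: sample A, sample B, sample C, sample E, sample F, sample G | the dry ground: sample P]
3. Warden goes to the dry ground with sample E.  [the marsh camp: sample A, sample B, sample C, sample F, sample G | the dry ground: sample E, sample P]
4. Warden goes back to the marsh camp with sample P.  [the marsh camp: sample A, sample B, sample C, sample F, sample G, sample P | the dry ground: sample E]
5. Warden goes to the dry ground with sample C.  [the marsh camp: sample A, sample B, sample F, sample G, sample P | the dry ground: sample C, sample E]
6. Warden goes back to the marsh camp alone.  [the marsh camp: sample A, sample B, sample F, sample G, sample P | the dry ground: sample C, sample E]
7. Warden goes to the dry ground with sample A.  [the marsh camp: sample B, sample F, sample G, sample P | the dry ground: sample A, sample C, sample E]
8. Warden goes back to the marsh camp alone.  [the marsh camp: sample B, sample F, sample G, sample P | the dry ground: sample A, sample C, sample E]
9. Warden goes to the dry ground with sample G.  [the marsh camp: sample B, sample F, sample P | the dry ground: sample A, sample C, sample E, sample G]
10. Warden goes back to the marsh camp alone.  [the marsh camp: sample B, sample F, sample P | the dry ground: sample A, sample C, sample E, sample G]
11. Warden goes to the dry ground with sample B.  [the marsh camp: sample F, sample P | the dry ground: sample A, sample B, sample C, sample E, sample G]
12. Warden goes back to the marsh camp alone.  [the marsh camp: sample F, sample P | the dry ground: sample A, sample B, sample C, sample E, sample G]
13. Warden goes to the dry ground with sample F.  [the marsh camp: sample P | the dry ground: sample A, sample B, sample C, sample E, sample F, sample G]
14. Warden goes back to the marsh camp alone.  [the marsh camp: sample P | the dry ground: sample A, sample B, sample C, sample E, sample F, sample G]
15. Warden goes to the dry ground with sample P.  [the marsh camp: — | the dry ground: sample A, sample B, sample C, sample E, sample F, sample G, sample P]

15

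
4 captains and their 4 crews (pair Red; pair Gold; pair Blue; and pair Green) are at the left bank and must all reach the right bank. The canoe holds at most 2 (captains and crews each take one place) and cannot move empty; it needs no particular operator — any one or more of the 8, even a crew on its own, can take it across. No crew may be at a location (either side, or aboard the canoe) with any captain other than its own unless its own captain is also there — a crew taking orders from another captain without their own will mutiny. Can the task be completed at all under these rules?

No

Following every safe sequence of crossings from the start, the most of the 8 that can be at the right bank as the canoe arrives there on crossings 1, 3, 5 is 2, 3, 4 respectively; the best ever achieved is 4 of 8.
From crossing 7 on, no configuration arises that was not already reachable earlier: only 44 distinct safe configurations (who is on which side, and where the canoe is) can ever be reached, none of them has everyone across, and every continuation just revisits them. So no valid plan exists.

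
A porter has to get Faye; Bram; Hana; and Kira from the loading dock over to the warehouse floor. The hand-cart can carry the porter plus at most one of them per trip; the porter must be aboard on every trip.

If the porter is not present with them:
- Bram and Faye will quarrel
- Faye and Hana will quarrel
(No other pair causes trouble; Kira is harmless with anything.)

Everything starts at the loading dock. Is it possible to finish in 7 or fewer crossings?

No

Counting alone: the porter can take at most 1 across per trip to the warehouse floor, so moving all 4 needs at least 4 loaded trips out, with a return between consecutive ones — at least 7 crossings.
The safety rule pushes this higher. Following every safe sequence of crossings, the most of the 4 that can be at the warehouse floor as the hand-cart arrives there on crossing 7 is 3 — never all 4.
So the move cannot be finished within 7 crossings. (The shortest complete plan takes 9:)
1. Porter goes to the warehouse floor with Faye.  [the loading dock: Bram, Hana, Kira | the warehouse floor: Faye]
2. Porter goes back to the loading dock alone.  [the loading dock: Bram, Hana, Kira | the warehouse floor: Faye]
3. Porter goes to the warehouse floor with Bram.  [the loading dock: Hana, Kira | the warehouse floor: Bram, Faye]
4. Porter goes back to the loading dock with Faye.  [the loading dock: Faye, Hana, Kira | the warehouse floor: Bram]
5. Porter goes to the warehouse floor with Hana.  [the loading dock: Faye, Kira | the warehouse floor: Bram, Hana]
6. Porter goes back to the loading dock alone.  [the loading dock: Faye, Kira | the warehouse floor: Bram, Hana]
7. Porter goes to the warehouse floor with Kira.  [the loading dock: Faye | the warehouse floor: Bram, Hana, Kira]
8. Porter goes back to the loading dock alone.  [the loading dock: Faye | the warehouse floor: Bram, Hana, Kira]
9. Porter goes to the warehouse floor with Faye.  [the loading dock: — | the warehouse floor: Bram, Faye, Hana, Kira]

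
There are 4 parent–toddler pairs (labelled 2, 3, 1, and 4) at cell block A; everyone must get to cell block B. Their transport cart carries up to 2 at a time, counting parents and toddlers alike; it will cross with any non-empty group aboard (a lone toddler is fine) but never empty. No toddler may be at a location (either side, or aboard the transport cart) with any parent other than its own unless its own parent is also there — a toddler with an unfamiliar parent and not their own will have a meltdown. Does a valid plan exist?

Following every safe sequence of crossings from the start, the most of the 8 that can be at cell block B as the transport cart arrives there on crossings 1, 3, 5 is 2, 3, 4 respectively; the best ever achieved is 4 of 8.
From crossing 7 on, no configuration arises that was not already reachable earlier: only 44 distinct safe configurations (who is on which side, and where the transport cart is) can ever be reached, none of them has everyone across, and every continuation just revisits them. So no valid plan exists.

No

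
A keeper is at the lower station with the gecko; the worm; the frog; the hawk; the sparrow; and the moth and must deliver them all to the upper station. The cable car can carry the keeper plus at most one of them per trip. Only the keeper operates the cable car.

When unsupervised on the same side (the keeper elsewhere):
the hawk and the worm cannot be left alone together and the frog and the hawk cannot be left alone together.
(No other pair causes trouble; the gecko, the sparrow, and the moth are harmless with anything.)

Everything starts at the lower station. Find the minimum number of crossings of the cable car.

13

Counting alone: the keeper can take at most 1 across per trip to the upper station, so moving all 6 needs at least 6 loaded trips out, with a return between consecutive ones — at least 11 crossings.
The safety rule pushes this higher. Following every safe sequence of crossings, the most of the 6 that can be at the upper station as the cable car arrives there on crossing 11 is 5 — never all 6.
So no plan with fewer than 13 crossings exists, and this one achieves 13:
1. Keeper goes to the upper station with the hawk.
2. Keeper goes back to the lower station alone.
3. Keeper goes to the upper station with the gecko.
4. Keeper goes back to the lower station alone.
5. Keeper goes to the upper station with the worm.
6. Keeper goes back to the lower station with the hawk.
7. Keeper goes to the upper station with the frog.
8. Keeper goes back to the lower station alone.
9. Keeper goes to the upper station with the sparrow.
10. Keeper goes back to the lower station alone.
11. Keeper goes to the upper station with the moth.
12. Keeper goes back to the lower station alone.
13. Keeper goes to the upper station with the hawk.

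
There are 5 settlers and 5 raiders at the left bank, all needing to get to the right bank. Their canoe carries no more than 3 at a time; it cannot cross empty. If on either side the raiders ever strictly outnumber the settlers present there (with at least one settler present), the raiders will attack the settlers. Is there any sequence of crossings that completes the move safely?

Yes

1. 2 raiders → the right bank.  (the left bank: 5S 3R; the right bank: 0S 2R)
2. 1 raider ← the left bank.  (the left bank: 5S 4R; the right bank: 0S 1R)
3. 3 raiders → the right bank.  (the left bank: 5S 1R; the right bank: 0S 4R)
4. 1 raider ← the left bank.  (the left bank: 5S 2R; the right bank: 0S 3R)
5. 3 settlers → the right bank.  (the left bank: 2S 2R; the right bank: 3S 3R)
6. 1 settler and 1 raider ← the left bank.  (the left bank: 3S 3R; the right bank: 2S 2R)
7. 3 settlers → the right bank.  (the left bank: 0S 3R; the right bank: 5S 2R)
8. 1 raider ← the left bank.  (the left bank: 0S 4R; the right bank: 5S 1R)
9. 2 raiders → the right bank.  (the left bank: 0S 2R; the right bank: 5S 3R)
10. 1 raider ← the left bank.  (the left bank: 0S 3R; the right bank: 5S 2R)
11. 3 raiders → the right bank.  (the left bank: 0S 0R; the right bank: 5S 5R)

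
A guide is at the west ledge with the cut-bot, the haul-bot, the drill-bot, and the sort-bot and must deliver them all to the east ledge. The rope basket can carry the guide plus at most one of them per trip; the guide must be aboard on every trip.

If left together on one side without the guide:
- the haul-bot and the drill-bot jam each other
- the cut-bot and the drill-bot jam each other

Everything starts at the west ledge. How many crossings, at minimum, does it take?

9

Counting alone: the guide can take at most 1 across per trip to the east ledge, so moving all 4 needs at least 4 loaded trips out, with a return between consecutive ones — at least 7 crossings.
The safety rule pushes this higher. Following every safe sequence of crossings, the most of the 4 that can be at the east ledge as the rope basket arrives there on crossing 7 is 3 — never all 4.
So no plan with fewer than 9 crossings exists, and this one achieves 9:
1. Guide goes to the east ledge with the drill-bot.  [the west ledge: the cut-bot, the haul-bot, the sort-bot | the east ledge: the drill-bot]
2. Guide goes back to the west ledge alone.  [the west ledge: the cut-bot, the haul-bot, the sort-bot | the east ledge: the drill-bot]
3. Guide goes to the east ledge with the cut-bot.  [the west ledge: the haul-bot, the sort-bot | the east ledge: the cut-bot, the drill-bot]
4. Guide goes back to the west ledge with the drill-bot.  [the west ledge: the drill-bot, the haul-bot, the sort-bot | the east ledge: the cut-bot]
5. Guide goes to the east ledge with the haul-bot.  [the west ledge: the drill-bot, the sort-bot | the east ledge: the cut-bot, the haul-bot]
6. Guide goes back to the west ledge alone.  [the west ledge: the drill-bot, the sort-bot | the east ledge: the cut-bot, the haul-bot]
7. Guide goes to the east ledge with the sort-bot.  [the west ledge: the drill-bot | the east ledge: the cut-bot, the haul-bot, the sort-bot]
8. Guide goes back to the west ledge alone.  [the west ledge: the drill-bot | the east ledge: the cut-bot, the haul-bot, the sort-bot]
9. Guide goes to the east ledge with the drill-bot.  [the west ledge: — | the east ledge: the cut-bot, the drill-bot, the haul-bot, the sort-bot]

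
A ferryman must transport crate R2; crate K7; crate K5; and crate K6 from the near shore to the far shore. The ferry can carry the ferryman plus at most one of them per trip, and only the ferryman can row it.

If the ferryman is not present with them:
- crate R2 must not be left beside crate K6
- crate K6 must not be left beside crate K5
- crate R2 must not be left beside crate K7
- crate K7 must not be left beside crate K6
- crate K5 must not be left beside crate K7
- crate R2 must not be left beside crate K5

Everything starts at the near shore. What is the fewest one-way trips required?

Whatever the first load, the items left behind include a forbidden pair without the ferryman. No opening move is safe, so no plan exists.

impossible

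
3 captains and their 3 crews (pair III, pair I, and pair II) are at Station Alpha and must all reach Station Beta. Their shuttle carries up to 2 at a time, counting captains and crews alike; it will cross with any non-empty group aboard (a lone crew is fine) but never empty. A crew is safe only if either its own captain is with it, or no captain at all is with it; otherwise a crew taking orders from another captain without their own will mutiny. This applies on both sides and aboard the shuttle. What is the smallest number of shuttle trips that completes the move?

Counting alone: each trip to Station Beta takes at most 2 across and each return brings at least 1 back, so after t trips out (and t−1 returns) at most 2t − (t−1) of the 6 are across; that first reaches 6 at t = 5, so at least 9 crossings are needed.
The safety rule pushes this higher. Following every safe sequence of crossings, the most of the 6 that can be at Station Beta as the shuttle arrives there on crossing 9 is 5 — never all 6.
So no plan with fewer than 11 crossings exists, and this one achieves 11:
1. captain III and crew III cross → Station Beta.
2. captain III crosses ← Station Alpha.
3. crew I and crew II cross → Station Beta.
4. crew III crosses ← Station Alpha.
5. captain I and captain II cross → Station Beta.
6. captain I and crew I cross ← Station Alpha.
7. captain I and captain III cross → Station Beta.
8. crew II crosses ← Station Alpha.
9. crew I and crew III cross → Station Beta.
10. captain II crosses ← Station Alpha.
11. captain II and crew II cross → Station Beta.

11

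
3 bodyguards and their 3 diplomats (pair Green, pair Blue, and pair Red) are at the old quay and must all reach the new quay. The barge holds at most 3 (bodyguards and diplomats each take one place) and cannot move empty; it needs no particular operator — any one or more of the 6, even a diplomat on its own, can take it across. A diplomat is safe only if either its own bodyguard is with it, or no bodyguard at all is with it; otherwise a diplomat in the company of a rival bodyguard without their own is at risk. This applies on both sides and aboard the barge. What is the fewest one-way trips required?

5

Counting alone: each trip to the new quay takes at most 3 across and each return brings at least 1 back, so after t trips out (and t−1 returns) at most 3t − (t−1) of the 6 are across; that first reaches 6 at t = 3, so at least 5 crossings are needed.
The plan below uses exactly 5 crossings, so it is optimal:
1. bodyguard Green and diplomat Green cross → the new quay.
2. bodyguard Green crosses ← the old quay.
3. bodyguard Blue, bodyguard Green, and bodyguard Red cross → the new quay.
4. diplomat Green crosses ← the old quay.
5. diplomat Blue, diplomat Green, and diplomat Red cross → the new quay.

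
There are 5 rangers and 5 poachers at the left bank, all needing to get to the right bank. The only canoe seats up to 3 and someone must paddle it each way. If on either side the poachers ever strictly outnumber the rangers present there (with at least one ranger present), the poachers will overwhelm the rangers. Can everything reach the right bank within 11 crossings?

Yes — this plan uses 11 crossings (≤ 11):
1. 2 poachers → the right bank.  (the left bank: 5R 3P; the right bank: 0R 2P)
2. 1 poacher ← the left bank.  (the left bank: 5R 4P; the right bank: 0R 1P)
3. 3 poachers → the right bank.  (the left bank: 5R 1P; the right bank: 0R 4P)
4. 1 poacher ← the left bank.  (the left bank: 5R 2P; the right bank: 0R 3P)
5. 3 rangers → the right bank.  (the left bank: 2R 2P; the right bank: 3R 3P)
6. 1 ranger and 1 poacher ← the left bank.  (the left bank: 3R 3P; the right bank: 2R 2P)
7. 3 rangers → the right bank.  (the left bank: 0R 3P; the right bank: 5R 2P)
8. 1 poacher ← the left bank.  (the left bank: 0R 4P; the right bank: 5R 1P)
9. 2 poachers → the right bank.  (the left bank: 0R 2P; the right bank: 5R 3P)
10. 1 poacher ← the left bank.  (the left bank: 0R 3P; the right bank: 5R 2P)
11. 3 poachers → the right bank.  (the left bank: 0R 0P; the right bank: 5R 5P)

Yes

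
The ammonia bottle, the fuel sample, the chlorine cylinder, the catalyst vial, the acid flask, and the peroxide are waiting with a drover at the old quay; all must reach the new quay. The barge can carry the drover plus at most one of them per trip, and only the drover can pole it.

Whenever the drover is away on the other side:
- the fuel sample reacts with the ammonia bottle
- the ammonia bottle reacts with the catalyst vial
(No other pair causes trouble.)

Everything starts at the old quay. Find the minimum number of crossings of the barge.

13

Counting alone: the drover can take at most 1 across per trip to the new quay, so moving all 6 needs at least 6 loaded trips out, with a return between consecutive ones — at least 11 crossings.
The safety rule pushes this higher. Following every safe sequence of crossings, the most of the 6 that can be at the new quay as the barge arrives there on crossing 11 is 5 — never all 6.
So no plan with fewer than 13 crossings exists, and this one achieves 13:
1. Drover goes to the new quay with the ammonia bottle.  [the old quay: the acid flask, the catalyst vial, the chlorine cylinder, the fuel sample, the peroxide | the new quay: the ammonia bottle]
2. Drover goes back to the old quay alone.  [the old quay: the acid flask, the catalyst vial, the chlorine cylinder, the fuel sample, the peroxide | the new quay: the ammonia bottle]
3. Drover goes to the new quay with the fuel sample.  [the old quay: the acid flask, the catalyst vial, the chlorine cylinder, the peroxide | the new quay: the ammonia bottle, the fuel sample]
4. Drover goes back to the old quay with the ammonia bottle.  [the old quay: the acid flask, the ammonia bottle, the catalyst vial, the chlorine cylinder, the peroxide | the new quay: the fuel sample]
5. Drover goes to the new quay with the catalyst vial.  [the old quay: the acid flask, the ammonia bottle, the chlorine cylinder, the peroxide | the new quay: the catalyst vial, the fuel sample]
6. Drover goes back to the old quay alone.  [the old quay: the acid flask, the ammonia bottle, the chlorine cylinder, the peroxide | the new quay: the catalyst vial, the fuel sample]
7. Drover goes to the new quay with the chlorine cylinder.  [the old quay: the acid flask, the ammonia bottle, the peroxide | the new quay: the catalyst vial, the chlorine cylinder, the fuel sample]
8. Drover goes back to the old quay alone.  [the old quay: the acid flask, the ammonia bottle, the peroxide | the new quay: the catalyst vial, the chlorine cylinder, the fuel sample]
9. Drover goes to the new quay with the acid flask.  [the old quay: the ammonia bottle, the peroxide | the new quay: the acid flask, the catalyst vial, the chlorine cylinder, the fuel sample]
10. Drover goes back to the old quay alone.  [the old quay: the ammonia bottle, the peroxide | the new quay: the acid flask, the catalyst vial, the chlorine cylinder, the fuel sample]
11. Drover goes to the new quay with the peroxide.  [the old quay: the ammonia bottle | the new quay: the acid flask, the catalyst vial, the chlorine cylinder, the fuel sample, the peroxide]
12. Drover goes back to the old quay alone.  [the old quay: the ammonia bottle | the new quay: the acid flask, the catalyst vial, the chlorine cylinder, the fuel sample, the peroxide]
13. Drover goes to the new quay with the ammonia bottle.  [the old quay: — | the new quay: the acid flask, the ammonia bottle, the catalyst vial, the chlorine cylinder, the fuel sample, the peroxide]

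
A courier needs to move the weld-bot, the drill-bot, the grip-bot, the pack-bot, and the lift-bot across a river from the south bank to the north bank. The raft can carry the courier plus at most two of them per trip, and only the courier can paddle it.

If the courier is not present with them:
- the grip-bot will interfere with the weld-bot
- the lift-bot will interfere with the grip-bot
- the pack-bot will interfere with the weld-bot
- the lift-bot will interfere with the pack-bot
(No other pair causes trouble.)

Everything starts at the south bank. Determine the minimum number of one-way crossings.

Counting alone: the courier can take at most 2 across per trip to the north bank, so moving all 5 needs at least 3 loaded trips out, with a return between consecutive ones — at least 5 crossings.
The plan below uses exactly 5 crossings, so it is optimal:
1. Courier goes to the north bank with the lift-bot and the weld-bot.
2. Courier goes back to the south bank alone.
3. Courier goes to the north bank with the drill-bot.
4. Courier goes back to the south bank alone.
5. Courier goes to the north bank with the grip-bot and the pack-bot.

5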